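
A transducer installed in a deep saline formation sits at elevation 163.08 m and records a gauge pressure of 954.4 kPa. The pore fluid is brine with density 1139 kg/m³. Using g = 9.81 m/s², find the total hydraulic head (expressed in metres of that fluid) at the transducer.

h ≈ 248.50 m

ψ = P/(ρg) = 954.4×1000 / (1139 × 9.81) = 85.42 m.
h = z + ψ = 163.08 + 85.42 = 248.50 m.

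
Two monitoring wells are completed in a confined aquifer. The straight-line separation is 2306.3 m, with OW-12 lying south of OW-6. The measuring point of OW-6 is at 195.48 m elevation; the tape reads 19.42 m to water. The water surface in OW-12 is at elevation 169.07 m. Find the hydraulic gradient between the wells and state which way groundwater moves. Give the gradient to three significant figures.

Total head at OW-6: h = 195.48 − 19.42 = 176.06 m.
Total head at OW-12: h = 169.07 m (water level in the piezometer is the total head).
Head difference: h(OW-6) − h(OW-12) = 176.06 − 169.07 = 6.99 m.
Hydraulic gradient: i = |Δh| / L = 6.99 / 2306.3 = 0.00303.
Flow is from higher to lower head: from OW-6 toward OW-12, i.e. toward the south.

i ≈ 0.00303; groundwater flows toward the south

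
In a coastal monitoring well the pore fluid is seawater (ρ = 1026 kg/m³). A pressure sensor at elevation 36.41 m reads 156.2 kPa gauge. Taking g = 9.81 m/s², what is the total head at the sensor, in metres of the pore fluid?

h ≈ 51.93 m

ψ = P/(ρg) = 156.2×1000 / (1026 × 9.81) = 15.52 m.
h = z + ψ = 36.41 + 15.52 = 51.93 m.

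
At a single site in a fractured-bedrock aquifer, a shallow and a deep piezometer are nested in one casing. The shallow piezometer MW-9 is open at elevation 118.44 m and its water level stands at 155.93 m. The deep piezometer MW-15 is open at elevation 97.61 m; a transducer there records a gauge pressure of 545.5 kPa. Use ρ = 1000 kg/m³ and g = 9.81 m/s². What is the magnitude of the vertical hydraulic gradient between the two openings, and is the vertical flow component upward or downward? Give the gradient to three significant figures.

Total head at MW-9: h = 155.93 m (water level in the standpipe).
Pressure head at MW-15: ψ = P/(ρg) = 545.5×1000 / (1000 × 9.81) = 55.61 m.
Total head at MW-15: h = z + ψ = 97.61 + 55.61 = 153.22 m.
Δh = h(MW-9) − h(MW-15) = 155.93 − 153.22 = 2.71 m.
Vertical separation Δz = 118.44 − 97.61 = 20.83 m.
|i_v| = |Δh| / Δz = 2.71 / 20.83 = 0.130.
Head is higher in the shallow piezometer, so vertical flow is downward (recharge condition).

|i_v| ≈ 0.130; vertical flow is downward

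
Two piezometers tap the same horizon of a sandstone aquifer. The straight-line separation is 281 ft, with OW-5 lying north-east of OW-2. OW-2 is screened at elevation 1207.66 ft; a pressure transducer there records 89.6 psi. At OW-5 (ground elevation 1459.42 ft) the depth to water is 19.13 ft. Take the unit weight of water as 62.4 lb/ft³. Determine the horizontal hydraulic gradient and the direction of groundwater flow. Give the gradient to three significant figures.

Pressure head at OW-2: ψ = 144·P/γ = 144 × 89.6 / 62.4 = 206.77 ft.
Total head at OW-2: h = z + ψ = 1207.66 + 206.77 = 1414.43 ft.
Total head at OW-5: h = 1459.42 − 19.13 = 1440.29 ft.
Head difference: h(OW-2) − h(OW-5) = 1414.43 − 1440.29 = -25.86 ft.
Hydraulic gradient: i = |Δh| / L = 25.86 / 281 = 0.0920.
Flow is from higher to lower head: from OW-5 toward OW-2, i.e. toward the south-west.

i ≈ 0.0920; groundwater flows toward the south-west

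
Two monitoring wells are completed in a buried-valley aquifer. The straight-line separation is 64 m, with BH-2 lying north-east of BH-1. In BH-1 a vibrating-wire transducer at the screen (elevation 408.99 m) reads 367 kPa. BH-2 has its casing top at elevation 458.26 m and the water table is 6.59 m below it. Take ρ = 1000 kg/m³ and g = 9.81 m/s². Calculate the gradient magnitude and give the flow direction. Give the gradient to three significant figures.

Pressure head at BH-1: ψ = P/(ρg) = 367×1000 / (1000 × 9.81) = 37.41 m.
Total head at BH-1: h = z + ψ = 408.99 + 37.41 = 446.40 m.
Total head at BH-2: h = 458.26 − 6.59 = 451.67 m.
Head difference: h(BH-1) − h(BH-2) = 446.40 − 451.67 = -5.27 m.
Hydraulic gradient: i = |Δh| / L = 5.27 / 64 = 0.0823.
Flow is from higher to lower head: from BH-2 toward BH-1, i.e. toward the south-west.

i ≈ 0.0823; groundwater flows toward the south-west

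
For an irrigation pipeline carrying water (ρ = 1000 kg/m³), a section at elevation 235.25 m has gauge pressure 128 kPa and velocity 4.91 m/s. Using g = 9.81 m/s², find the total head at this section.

Pressure head ψ = P/(ρg) = 128×1000 / (1000 × 9.81) = 13.05 m.
Velocity head = v²/(2g) = 4.91² / (2 × 9.81) = 1.229 m.
h = z + ψ + v²/(2g) = 235.25 + 13.05 + 1.229 = 249.53 m.

h ≈ 249.53 m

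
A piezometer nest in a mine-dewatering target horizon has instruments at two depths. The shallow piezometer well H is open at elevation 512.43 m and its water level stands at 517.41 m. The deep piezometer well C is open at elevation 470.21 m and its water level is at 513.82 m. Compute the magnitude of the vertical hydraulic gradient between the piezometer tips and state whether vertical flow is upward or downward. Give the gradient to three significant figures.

Total head at well H: h = 517.41 m (water level in the standpipe).
Total head at well C: h = 513.82 m.
Δh = h(well H) − h(well C) = 517.41 − 513.82 = 3.59 m.
Vertical separation Δz = 512.43 − 470.21 = 42.22 m.
|i_v| = |Δh| / Δz = 3.59 / 42.22 = 0.0850.
Head is higher in the shallow piezometer, so vertical flow is downward (recharge condition).

|i_v| ≈ 0.0850; vertical flow is downward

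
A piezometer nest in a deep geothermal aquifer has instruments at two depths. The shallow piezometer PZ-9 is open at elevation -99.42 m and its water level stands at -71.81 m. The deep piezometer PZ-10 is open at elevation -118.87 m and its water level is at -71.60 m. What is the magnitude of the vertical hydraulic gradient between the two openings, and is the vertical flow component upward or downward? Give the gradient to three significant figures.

|i_v| ≈ 0.0108; vertical flow is upward

Total head at PZ-9: h = -71.81 m (water level in the standpipe).
Total head at PZ-10: h = -71.60 m.
Δh = h(PZ-9) − h(PZ-10) = -71.81 − (-71.60) = -0.21 m.
Vertical separation Δz = -99.42 − (-118.87) = 19.45 m.
|i_v| = |Δh| / Δz = 0.21 / 19.45 = 0.0108.
Head is higher in the deep piezometer, so vertical flow is upward (discharge condition).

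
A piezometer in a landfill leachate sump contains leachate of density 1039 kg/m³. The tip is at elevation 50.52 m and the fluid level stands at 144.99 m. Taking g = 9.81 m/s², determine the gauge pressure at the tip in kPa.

Pressure head ψ = h − z = 144.99 − 50.52 = 94.47 m.
P = ρgψ = 1039 × 9.81 × 94.47 = 962894 Pa ≈ 963 kPa.

P ≈ 963 kPa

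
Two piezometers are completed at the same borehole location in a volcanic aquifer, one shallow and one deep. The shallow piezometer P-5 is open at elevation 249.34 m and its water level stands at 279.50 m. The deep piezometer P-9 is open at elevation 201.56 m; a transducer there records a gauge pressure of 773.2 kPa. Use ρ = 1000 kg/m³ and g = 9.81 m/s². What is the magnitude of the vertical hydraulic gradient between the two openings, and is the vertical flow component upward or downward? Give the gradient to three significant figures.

|i_v| ≈ 0.0184; vertical flow is upward

Total head at P-5: h = 279.50 m (water level in the standpipe).
Pressure head at P-9: ψ = P/(ρg) = 773.2×1000 / (1000 × 9.81) = 78.82 m.
Total head at P-9: h = z + ψ = 201.56 + 78.82 = 280.38 m.
Δh = h(P-5) − h(P-9) = 279.50 − 280.38 = -0.88 m.
Vertical separation Δz = 249.34 − 201.56 = 47.78 m.
|i_v| = |Δh| / Δz = 0.88 / 47.78 = 0.0184.
Head is higher in the deep piezometer, so vertical flow is upward (discharge condition).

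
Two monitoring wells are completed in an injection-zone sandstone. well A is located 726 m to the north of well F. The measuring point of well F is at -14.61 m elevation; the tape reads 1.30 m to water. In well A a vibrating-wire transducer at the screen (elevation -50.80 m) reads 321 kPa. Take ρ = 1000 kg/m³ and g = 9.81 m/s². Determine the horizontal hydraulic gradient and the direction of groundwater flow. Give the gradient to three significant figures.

i ≈ 0.00299; groundwater flows toward the north

Total head at well F: h = -14.61 − 1.30 = -15.91 m.
Pressure head at well A: ψ = P/(ρg) = 321×1000 / (1000 × 9.81) = 32.72 m.
Total head at well A: h = z + ψ = -50.80 + 32.72 = -18.08 m.
Head difference: h(well F) − h(well A) = -15.91 − (-18.08) = 2.17 m.
Hydraulic gradient: i = |Δh| / L = 2.17 / 726 = 0.00299.
Flow is from higher to lower head: from well F toward well A, i.e. toward the north.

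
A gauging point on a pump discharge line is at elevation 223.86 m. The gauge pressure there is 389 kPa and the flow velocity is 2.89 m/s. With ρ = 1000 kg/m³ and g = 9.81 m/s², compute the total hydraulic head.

Pressure head ψ = P/(ρg) = 389×1000 / (1000 × 9.81) = 39.65 m.
Velocity head = v²/(2g) = 2.89² / (2 × 9.81) = 0.426 m.
h = z + ψ + v²/(2g) = 223.86 + 39.65 + 0.426 = 263.94 m.

h ≈ 263.94 m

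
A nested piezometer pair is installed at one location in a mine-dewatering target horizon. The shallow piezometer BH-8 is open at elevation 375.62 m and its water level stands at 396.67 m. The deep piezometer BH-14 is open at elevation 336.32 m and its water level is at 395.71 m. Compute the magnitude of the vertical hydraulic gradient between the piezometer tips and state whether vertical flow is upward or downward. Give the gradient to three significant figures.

|i_v| ≈ 0.0244; vertical flow is downward

Total head at BH-8: h = 396.67 m (water level in the standpipe).
Total head at BH-14: h = 395.71 m.
Δh = h(BH-8) − h(BH-14) = 396.67 − 395.71 = 0.96 m.
Vertical separation Δz = 375.62 − 336.32 = 39.30 m.
|i_v| = |Δh| / Δz = 0.96 / 39.30 = 0.0244.
Head is higher in the shallow piezometer, so vertical flow is downward (recharge condition).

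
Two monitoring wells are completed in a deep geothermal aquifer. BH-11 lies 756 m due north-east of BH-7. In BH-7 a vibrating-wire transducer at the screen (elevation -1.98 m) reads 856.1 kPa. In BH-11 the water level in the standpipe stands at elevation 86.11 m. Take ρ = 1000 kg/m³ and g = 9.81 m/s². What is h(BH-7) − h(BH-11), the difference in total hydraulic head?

Δh ≈ -0.82 m

Pressure head at BH-7: ψ = P/(ρg) = 856.1×1000 / (1000 × 9.81) = 87.27 m.
Total head at BH-7: h = z + ψ = -1.98 + 87.27 = 85.29 m.
Total head at BH-11: h = 86.11 m (water level in the piezometer is the total head).
Head difference: h(BH-7) − h(BH-11) = 85.29 − 86.11 = -0.82 m.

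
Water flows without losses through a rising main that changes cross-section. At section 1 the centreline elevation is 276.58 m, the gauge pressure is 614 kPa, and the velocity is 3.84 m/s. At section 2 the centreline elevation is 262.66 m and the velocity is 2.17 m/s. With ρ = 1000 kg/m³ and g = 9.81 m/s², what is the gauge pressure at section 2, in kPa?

Pressure head at 1: ψ₁ = P₁/(ρg) = 614×1000 / (1000 × 9.81) = 62.59 m.
Velocity heads: v₁²/2g = 3.84²/19.62 = 0.752 m; v₂²/2g = 2.17²/19.62 = 0.240 m.
Total head H = z₁ + ψ₁ + v₁²/2g = 276.58 + 62.59 + 0.752 = 339.92 m.
ψ₂ = H − z₂ − v₂²/2g = 339.92 − 262.66 − 0.240 = 77.02 m.
P₂ = ρgψ₂ = 1000 × 9.81 × 77.02 ≈ 756 kPa.

P₂ ≈ 756 kPa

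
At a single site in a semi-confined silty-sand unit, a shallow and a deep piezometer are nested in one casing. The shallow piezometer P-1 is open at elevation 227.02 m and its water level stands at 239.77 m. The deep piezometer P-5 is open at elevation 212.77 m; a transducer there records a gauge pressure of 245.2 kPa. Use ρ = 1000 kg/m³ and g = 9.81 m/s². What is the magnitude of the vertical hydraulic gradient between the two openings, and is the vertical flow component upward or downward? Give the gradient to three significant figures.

Total head at P-1: h = 239.77 m (water level in the standpipe).
Pressure head at P-5: ψ = P/(ρg) = 245.2×1000 / (1000 × 9.81) = 24.99 m.
Total head at P-5: h = z + ψ = 212.77 + 24.99 = 237.76 m.
Δh = h(P-1) − h(P-5) = 239.77 − 237.76 = 2.01 m.
Vertical separation Δz = 227.02 − 212.77 = 14.25 m.
|i_v| = |Δh| / Δz = 2.01 / 14.25 = 0.141.
Head is higher in the shallow piezometer, so vertical flow is downward (recharge condition).

|i_v| ≈ 0.141; vertical flow is downward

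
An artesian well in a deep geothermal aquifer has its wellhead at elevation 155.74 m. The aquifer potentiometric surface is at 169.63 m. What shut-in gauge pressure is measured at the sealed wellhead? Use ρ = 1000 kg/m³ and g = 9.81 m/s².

P ≈ 136 kPa

Head above the cap: Δh = 169.63 − 155.74 = 13.89 m.
P = ρgΔh = 1000 × 9.81 × 13.89 = 136261 Pa ≈ 136 kPa.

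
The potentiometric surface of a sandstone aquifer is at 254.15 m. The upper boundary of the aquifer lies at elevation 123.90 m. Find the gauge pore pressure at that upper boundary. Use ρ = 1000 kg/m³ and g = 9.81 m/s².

P ≈ 1280 kPa

Pressure head at the aquifer top: ψ = h − z = 254.15 − 123.90 = 130.25 m.
P = ρgψ = 1000 × 9.81 × 130.25 = 1277752 Pa ≈ 1280 kPa.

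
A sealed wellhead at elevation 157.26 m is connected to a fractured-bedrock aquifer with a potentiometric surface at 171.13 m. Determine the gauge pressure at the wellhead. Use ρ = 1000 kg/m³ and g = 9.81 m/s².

Head above the cap: Δh = 171.13 − 157.26 = 13.87 m.
P = ρgΔh = 1000 × 9.81 × 13.87 = 136065 Pa ≈ 136 kPa.

P ≈ 136 kPa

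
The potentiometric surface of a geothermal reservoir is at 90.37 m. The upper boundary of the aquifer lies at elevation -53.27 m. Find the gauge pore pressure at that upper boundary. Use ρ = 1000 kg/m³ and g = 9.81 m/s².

P ≈ 1410 kPa

Pressure head at the aquifer top: ψ = h − z = 90.37 − (-53.27) = 143.64 m.
P = ρgψ = 1000 × 9.81 × 143.64 = 1409108 Pa ≈ 1410 kPa.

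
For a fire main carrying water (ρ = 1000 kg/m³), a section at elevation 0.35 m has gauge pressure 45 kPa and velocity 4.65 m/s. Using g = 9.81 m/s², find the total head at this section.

Pressure head ψ = P/(ρg) = 45×1000 / (1000 × 9.81) = 4.59 m.
Velocity head = v²/(2g) = 4.65² / (2 × 9.81) = 1.102 m.
h = z + ψ + v²/(2g) = 0.35 + 4.59 + 1.102 = 6.04 m.

h ≈ 6.04 m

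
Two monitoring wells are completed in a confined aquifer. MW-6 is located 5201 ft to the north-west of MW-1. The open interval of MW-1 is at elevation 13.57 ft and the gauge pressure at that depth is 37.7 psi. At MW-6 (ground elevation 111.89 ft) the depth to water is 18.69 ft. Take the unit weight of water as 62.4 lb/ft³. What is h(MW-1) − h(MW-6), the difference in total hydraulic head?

Δh ≈ 7.37 ft

Pressure head at MW-1: ψ = 144·P/γ = 144 × 37.7 / 62.4 = 87.00 ft.
Total head at MW-1: h = z + ψ = 13.57 + 87.00 = 100.57 ft.
Total head at MW-6: h = 111.89 − 18.69 = 93.20 ft.
Head difference: h(MW-1) − h(MW-6) = 100.57 − 93.20 = 7.37 ft.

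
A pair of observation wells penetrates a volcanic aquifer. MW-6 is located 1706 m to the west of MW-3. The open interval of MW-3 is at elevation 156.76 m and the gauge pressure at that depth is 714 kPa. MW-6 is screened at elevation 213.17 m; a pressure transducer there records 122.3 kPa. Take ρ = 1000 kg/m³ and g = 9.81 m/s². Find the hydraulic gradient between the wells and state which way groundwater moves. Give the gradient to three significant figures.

Pressure head at MW-3: ψ = P/(ρg) = 714×1000 / (1000 × 9.81) = 72.78 m.
Total head at MW-3: h = z + ψ = 156.76 + 72.78 = 229.54 m.
Pressure head at MW-6: ψ = P/(ρg) = 122.3×1000 / (1000 × 9.81) = 12.47 m.
Total head at MW-6: h = z + ψ = 213.17 + 12.47 = 225.64 m.
Head difference: h(MW-3) − h(MW-6) = 229.54 − 225.64 = 3.90 m.
Hydraulic gradient: i = |Δh| / L = 3.90 / 1706 = 0.00229.
Flow is from higher to lower head: from MW-3 toward MW-6, i.e. toward the west.

i ≈ 0.00229; groundwater flows toward the west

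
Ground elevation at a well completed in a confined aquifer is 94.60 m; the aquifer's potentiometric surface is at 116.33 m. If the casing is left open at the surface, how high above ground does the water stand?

Water rises to the potentiometric surface, so the rise above ground = 116.33 − 94.60 = 21.73 m.

≈ 21.73 m above ground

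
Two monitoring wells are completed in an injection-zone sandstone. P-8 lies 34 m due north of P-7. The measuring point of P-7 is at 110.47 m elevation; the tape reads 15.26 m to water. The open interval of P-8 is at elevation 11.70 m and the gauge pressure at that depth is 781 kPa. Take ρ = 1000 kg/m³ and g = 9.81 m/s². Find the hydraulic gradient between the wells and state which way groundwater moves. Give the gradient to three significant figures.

Total head at P-7: h = 110.47 − 15.26 = 95.21 m.
Pressure head at P-8: ψ = P/(ρg) = 781×1000 / (1000 × 9.81) = 79.61 m.
Total head at P-8: h = z + ψ = 11.70 + 79.61 = 91.31 m.
Head difference: h(P-7) − h(P-8) = 95.21 − 91.31 = 3.90 m.
Hydraulic gradient: i = |Δh| / L = 3.90 / 34 = 0.115.
Flow is from higher to lower head: from P-7 toward P-8, i.e. toward the north.

i ≈ 0.115; groundwater flows toward the north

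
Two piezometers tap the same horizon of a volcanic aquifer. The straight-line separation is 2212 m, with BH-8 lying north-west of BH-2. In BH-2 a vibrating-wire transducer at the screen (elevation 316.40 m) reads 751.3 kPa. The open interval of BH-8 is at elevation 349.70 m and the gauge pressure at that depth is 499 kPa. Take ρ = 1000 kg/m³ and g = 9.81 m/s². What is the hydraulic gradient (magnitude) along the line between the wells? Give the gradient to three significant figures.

i ≈ 0.00343

Pressure head at BH-2: ψ = P/(ρg) = 751.3×1000 / (1000 × 9.81) = 76.59 m.
Total head at BH-2: h = z + ψ = 316.40 + 76.59 = 392.99 m.
Pressure head at BH-8: ψ = P/(ρg) = 499×1000 / (1000 × 9.81) = 50.87 m.
Total head at BH-8: h = z + ψ = 349.70 + 50.87 = 400.57 m.
Head difference: h(BH-2) − h(BH-8) = 392.99 − 400.57 = -7.58 m.
Hydraulic gradient: i = |Δh| / L = 7.58 / 2212 = 0.00343.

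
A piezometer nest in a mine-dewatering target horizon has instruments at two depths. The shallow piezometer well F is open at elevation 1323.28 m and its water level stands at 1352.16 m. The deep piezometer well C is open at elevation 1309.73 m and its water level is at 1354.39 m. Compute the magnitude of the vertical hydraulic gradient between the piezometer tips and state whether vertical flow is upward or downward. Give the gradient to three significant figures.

|i_v| ≈ 0.165; vertical flow is upward

Total head at well F: h = 1352.16 m (water level in the standpipe).
Total head at well C: h = 1354.39 m.
Δh = h(well F) − h(well C) = 1352.16 − 1354.39 = -2.23 m.
Vertical separation Δz = 1323.28 − 1309.73 = 13.55 m.
|i_v| = |Δh| / Δz = 2.23 / 13.55 = 0.165.
Head is higher in the deep piezometer, so vertical flow is upward (discharge condition).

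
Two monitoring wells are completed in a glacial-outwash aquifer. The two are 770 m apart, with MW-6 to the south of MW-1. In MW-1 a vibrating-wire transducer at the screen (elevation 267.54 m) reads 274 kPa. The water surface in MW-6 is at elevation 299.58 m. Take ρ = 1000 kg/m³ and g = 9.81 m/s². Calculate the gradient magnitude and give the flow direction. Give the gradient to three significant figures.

i ≈ 0.00534; groundwater flows toward the north

Pressure head at MW-1: ψ = P/(ρg) = 274×1000 / (1000 × 9.81) = 27.93 m.
Total head at MW-1: h = z + ψ = 267.54 + 27.93 = 295.47 m.
Total head at MW-6: h = 299.58 m (water level in the piezometer is the total head).
Head difference: h(MW-1) − h(MW-6) = 295.47 − 299.58 = -4.11 m.
Hydraulic gradient: i = |Δh| / L = 4.11 / 770 = 0.00534.
Flow is from higher to lower head: from MW-6 toward MW-1, i.e. toward the north.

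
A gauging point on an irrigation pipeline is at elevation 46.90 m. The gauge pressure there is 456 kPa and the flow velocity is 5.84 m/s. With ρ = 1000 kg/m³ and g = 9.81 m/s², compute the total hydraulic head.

Pressure head ψ = P/(ρg) = 456×1000 / (1000 × 9.81) = 46.48 m.
Velocity head = v²/(2g) = 5.84² / (2 × 9.81) = 1.738 m.
h = z + ψ + v²/(2g) = 46.90 + 46.48 + 1.738 = 95.12 m.

h ≈ 95.12 m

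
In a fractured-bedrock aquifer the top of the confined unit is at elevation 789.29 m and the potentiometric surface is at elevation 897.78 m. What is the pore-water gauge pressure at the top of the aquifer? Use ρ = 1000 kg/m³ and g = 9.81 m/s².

P ≈ 1060 kPa

Pressure head at the aquifer top: ψ = h − z = 897.78 − 789.29 = 108.49 m.
P = ρgψ = 1000 × 9.81 × 108.49 = 1064287 Pa ≈ 1060 kPa.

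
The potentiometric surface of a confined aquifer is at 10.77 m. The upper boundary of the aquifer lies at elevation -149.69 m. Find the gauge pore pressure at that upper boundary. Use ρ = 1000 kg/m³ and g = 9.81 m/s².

P ≈ 1570 kPa

Pressure head at the aquifer top: ψ = h − z = 10.77 − (-149.69) = 160.46 m.
P = ρgψ = 1000 × 9.81 × 160.46 = 1574113 Pa ≈ 1570 kPa.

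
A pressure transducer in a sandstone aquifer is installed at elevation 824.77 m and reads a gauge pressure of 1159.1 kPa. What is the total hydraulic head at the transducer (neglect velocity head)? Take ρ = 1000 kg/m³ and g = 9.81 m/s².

h ≈ 942.92 m

ψ = P/(ρg) = 1159.1×1000 / (1000 × 9.81) = 118.15 m.
h = z + ψ = 824.77 + 118.15 = 942.92 m.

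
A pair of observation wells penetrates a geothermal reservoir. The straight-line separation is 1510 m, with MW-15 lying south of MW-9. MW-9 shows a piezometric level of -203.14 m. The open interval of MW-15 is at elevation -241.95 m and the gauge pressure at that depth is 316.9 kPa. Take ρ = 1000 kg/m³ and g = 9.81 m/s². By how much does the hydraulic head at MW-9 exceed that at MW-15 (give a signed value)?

Total head at MW-9: h = -203.14 m (water level in the piezometer is the total head).
Pressure head at MW-15: ψ = P/(ρg) = 316.9×1000 / (1000 × 9.81) = 32.30 m.
Total head at MW-15: h = z + ψ = -241.95 + 32.30 = -209.65 m.
Head difference: h(MW-9) − h(MW-15) = -203.14 − (-209.65) = 6.51 m.

Δh ≈ 6.51 m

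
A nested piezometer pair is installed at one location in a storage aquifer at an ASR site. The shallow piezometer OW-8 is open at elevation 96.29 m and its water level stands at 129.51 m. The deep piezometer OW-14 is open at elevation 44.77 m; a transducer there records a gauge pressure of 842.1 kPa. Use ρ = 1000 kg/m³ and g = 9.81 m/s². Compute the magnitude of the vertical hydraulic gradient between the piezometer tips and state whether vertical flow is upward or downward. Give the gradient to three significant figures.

|i_v| ≈ 0.0214; vertical flow is upward

Total head at OW-8: h = 129.51 m (water level in the standpipe).
Pressure head at OW-14: ψ = P/(ρg) = 842.1×1000 / (1000 × 9.81) = 85.84 m.
Total head at OW-14: h = z + ψ = 44.77 + 85.84 = 130.61 m.
Δh = h(OW-8) − h(OW-14) = 129.51 − 130.61 = -1.10 m.
Vertical separation Δz = 96.29 − 44.77 = 51.52 m.
|i_v| = |Δh| / Δz = 1.10 / 51.52 = 0.0214.
Head is higher in the deep piezometer, so vertical flow is upward (discharge condition).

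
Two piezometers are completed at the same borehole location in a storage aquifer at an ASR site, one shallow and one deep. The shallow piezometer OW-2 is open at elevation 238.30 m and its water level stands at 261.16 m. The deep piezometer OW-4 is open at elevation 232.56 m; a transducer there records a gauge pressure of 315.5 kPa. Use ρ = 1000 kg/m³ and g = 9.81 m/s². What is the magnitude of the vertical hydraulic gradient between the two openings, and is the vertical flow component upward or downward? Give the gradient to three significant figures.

Total head at OW-2: h = 261.16 m (water level in the standpipe).
Pressure head at OW-4: ψ = P/(ρg) = 315.5×1000 / (1000 × 9.81) = 32.16 m.
Total head at OW-4: h = z + ψ = 232.56 + 32.16 = 264.72 m.
Δh = h(OW-2) − h(OW-4) = 261.16 − 264.72 = -3.56 m.
Vertical separation Δz = 238.30 − 232.56 = 5.74 m.
|i_v| = |Δh| / Δz = 3.56 / 5.74 = 0.620.
Head is higher in the deep piezometer, so vertical flow is upward (discharge condition).

|i_v| ≈ 0.620; vertical flow is upward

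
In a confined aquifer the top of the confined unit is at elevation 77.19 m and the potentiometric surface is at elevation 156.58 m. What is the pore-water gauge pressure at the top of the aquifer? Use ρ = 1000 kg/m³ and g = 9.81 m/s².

Pressure head at the aquifer top: ψ = h − z = 156.58 − 77.19 = 79.39 m.
P = ρgψ = 1000 × 9.81 × 79.39 = 778816 Pa ≈ 779 kPa.

P ≈ 779 kPa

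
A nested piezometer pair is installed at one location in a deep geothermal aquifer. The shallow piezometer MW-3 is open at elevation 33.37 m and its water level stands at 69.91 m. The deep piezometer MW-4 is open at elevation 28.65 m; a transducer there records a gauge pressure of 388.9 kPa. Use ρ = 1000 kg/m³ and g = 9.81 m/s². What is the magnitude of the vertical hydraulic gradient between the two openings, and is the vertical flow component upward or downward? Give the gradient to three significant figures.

|i_v| ≈ 0.343; vertical flow is downward

Total head at MW-3: h = 69.91 m (water level in the standpipe).
Pressure head at MW-4: ψ = P/(ρg) = 388.9×1000 / (1000 × 9.81) = 39.64 m.
Total head at MW-4: h = z + ψ = 28.65 + 39.64 = 68.29 m.
Δh = h(MW-3) − h(MW-4) = 69.91 − 68.29 = 1.62 m.
Vertical separation Δz = 33.37 − 28.65 = 4.72 m.
|i_v| = |Δh| / Δz = 1.62 / 4.72 = 0.343.
Head is higher in the shallow piezometer, so vertical flow is downward (recharge condition).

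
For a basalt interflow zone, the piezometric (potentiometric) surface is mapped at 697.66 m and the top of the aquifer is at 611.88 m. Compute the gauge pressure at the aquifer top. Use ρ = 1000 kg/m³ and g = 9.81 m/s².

P ≈ 842 kPa

Pressure head at the aquifer top: ψ = h − z = 697.66 − 611.88 = 85.78 m.
P = ρgψ = 1000 × 9.81 × 85.78 = 841502 Pa ≈ 842 kPa.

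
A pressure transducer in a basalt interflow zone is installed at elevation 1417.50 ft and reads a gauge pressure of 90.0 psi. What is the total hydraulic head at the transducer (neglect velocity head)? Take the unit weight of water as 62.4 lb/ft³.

h ≈ 1625.19 ft

ψ = 144·P/γ = 144 × 90.0 / 62.4 = 207.69 ft.
h = z + ψ = 1417.50 + 207.69 = 1625.19 ft.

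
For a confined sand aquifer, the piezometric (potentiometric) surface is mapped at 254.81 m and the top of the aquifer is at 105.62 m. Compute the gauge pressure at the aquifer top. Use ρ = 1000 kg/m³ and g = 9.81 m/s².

P ≈ 1460 kPa

Pressure head at the aquifer top: ψ = h − z = 254.81 − 105.62 = 149.19 m.
P = ρgψ = 1000 × 9.81 × 149.19 = 1463554 Pa ≈ 1460 kPa.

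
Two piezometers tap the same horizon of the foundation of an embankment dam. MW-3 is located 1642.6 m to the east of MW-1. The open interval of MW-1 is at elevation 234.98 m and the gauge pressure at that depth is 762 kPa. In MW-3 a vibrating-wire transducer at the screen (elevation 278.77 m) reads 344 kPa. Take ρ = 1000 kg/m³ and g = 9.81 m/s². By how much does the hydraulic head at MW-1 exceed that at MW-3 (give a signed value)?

Δh ≈ -1.18 m

Pressure head at MW-1: ψ = P/(ρg) = 762×1000 / (1000 × 9.81) = 77.68 m.
Total head at MW-1: h = z + ψ = 234.98 + 77.68 = 312.66 m.
Pressure head at MW-3: ψ = P/(ρg) = 344×1000 / (1000 × 9.81) = 35.07 m.
Total head at MW-3: h = z + ψ = 278.77 + 35.07 = 313.84 m.
Head difference: h(MW-1) − h(MW-3) = 312.66 − 313.84 = -1.18 m.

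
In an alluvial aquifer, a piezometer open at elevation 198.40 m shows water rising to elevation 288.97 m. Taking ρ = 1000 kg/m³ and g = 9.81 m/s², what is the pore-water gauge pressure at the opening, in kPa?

P ≈ 888 kPa

Pressure head ψ = h − z = 288.97 − 198.40 = 90.57 m.
P = ρgψ = 1000 × 9.81 × 90.57 = 888492 Pa ≈ 888 kPa.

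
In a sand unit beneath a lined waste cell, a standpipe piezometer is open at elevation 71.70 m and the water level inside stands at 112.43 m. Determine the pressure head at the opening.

Total head h = 112.43 m (the water-surface elevation in the piezometer).
Pressure head ψ = h − z = 112.43 − 71.70 = 40.73 m.

ψ ≈ 40.73 m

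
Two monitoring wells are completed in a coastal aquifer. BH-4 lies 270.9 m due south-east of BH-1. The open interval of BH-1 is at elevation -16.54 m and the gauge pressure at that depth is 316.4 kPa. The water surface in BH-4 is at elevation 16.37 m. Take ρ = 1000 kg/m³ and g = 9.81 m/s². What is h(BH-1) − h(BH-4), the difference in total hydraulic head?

Pressure head at BH-1: ψ = P/(ρg) = 316.4×1000 / (1000 × 9.81) = 32.25 m.
Total head at BH-1: h = z + ψ = -16.54 + 32.25 = 15.71 m.
Total head at BH-4: h = 16.37 m (water level in the piezometer is the total head).
Head difference: h(BH-1) − h(BH-4) = 15.71 − 16.37 = -0.66 m.

Δh ≈ -0.66 m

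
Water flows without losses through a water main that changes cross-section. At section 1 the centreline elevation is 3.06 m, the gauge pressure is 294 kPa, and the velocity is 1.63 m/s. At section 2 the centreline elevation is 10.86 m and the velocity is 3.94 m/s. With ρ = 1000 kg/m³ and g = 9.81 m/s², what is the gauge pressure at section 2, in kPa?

P₂ ≈ 211 kPa

Pressure head at 1: ψ₁ = P₁/(ρg) = 294×1000 / (1000 × 9.81) = 29.97 m.
Velocity heads: v₁²/2g = 1.63²/19.62 = 0.135 m; v₂²/2g = 3.94²/19.62 = 0.791 m.
Total head H = z₁ + ψ₁ + v₁²/2g = 3.06 + 29.97 + 0.135 = 33.16 m.
ψ₂ = H − z₂ − v₂²/2g = 33.16 − 10.86 − 0.791 = 21.51 m.
P₂ = ρgψ₂ = 1000 × 9.81 × 21.51 ≈ 211 kPa.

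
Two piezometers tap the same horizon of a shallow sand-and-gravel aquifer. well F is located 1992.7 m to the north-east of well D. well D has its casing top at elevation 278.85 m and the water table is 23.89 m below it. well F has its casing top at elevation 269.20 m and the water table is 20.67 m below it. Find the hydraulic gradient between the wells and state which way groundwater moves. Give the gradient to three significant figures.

i ≈ 0.00323; groundwater flows toward the north-east

Total head at well D: h = 278.85 − 23.89 = 254.96 m.
Total head at well F: h = 269.20 − 20.67 = 248.53 m.
Head difference: h(well D) − h(well F) = 254.96 − 248.53 = 6.43 m.
Hydraulic gradient: i = |Δh| / L = 6.43 / 1992.7 = 0.00323.
Flow is from higher to lower head: from well D toward well F, i.e. toward the north-east.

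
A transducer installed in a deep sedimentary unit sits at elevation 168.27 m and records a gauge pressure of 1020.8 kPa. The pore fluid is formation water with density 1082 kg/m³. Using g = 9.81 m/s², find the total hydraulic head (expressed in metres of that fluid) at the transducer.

ψ = P/(ρg) = 1020.8×1000 / (1082 × 9.81) = 96.17 m.
h = z + ψ = 168.27 + 96.17 = 264.44 m.

h ≈ 264.44 m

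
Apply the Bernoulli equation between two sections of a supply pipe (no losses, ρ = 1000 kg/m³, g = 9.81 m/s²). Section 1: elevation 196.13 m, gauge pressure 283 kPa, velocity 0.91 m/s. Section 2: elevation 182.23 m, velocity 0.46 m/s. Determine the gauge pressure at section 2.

P₂ ≈ 420 kPa

Pressure head at 1: ψ₁ = P₁/(ρg) = 283×1000 / (1000 × 9.81) = 28.85 m.
Velocity heads: v₁²/2g = 0.91²/19.62 = 0.042 m; v₂²/2g = 0.46²/19.62 = 0.011 m.
Total head H = z₁ + ψ₁ + v₁²/2g = 196.13 + 28.85 + 0.042 = 225.02 m.
ψ₂ = H − z₂ − v₂²/2g = 225.02 − 182.23 − 0.011 = 42.78 m.
P₂ = ρgψ₂ = 1000 × 9.81 × 42.78 ≈ 420 kPa.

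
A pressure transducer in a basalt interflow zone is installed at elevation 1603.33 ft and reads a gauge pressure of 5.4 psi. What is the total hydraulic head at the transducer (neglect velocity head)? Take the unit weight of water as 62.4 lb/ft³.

ψ = 144·P/γ = 144 × 5.4 / 62.4 = 12.46 ft.
h = z + ψ = 1603.33 + 12.46 = 1615.79 ft.

h ≈ 1615.79 ft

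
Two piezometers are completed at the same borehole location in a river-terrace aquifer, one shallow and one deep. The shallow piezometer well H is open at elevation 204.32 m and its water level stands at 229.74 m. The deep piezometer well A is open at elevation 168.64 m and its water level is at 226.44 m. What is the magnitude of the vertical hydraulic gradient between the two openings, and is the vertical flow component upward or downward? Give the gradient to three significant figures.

Total head at well H: h = 229.74 m (water level in the standpipe).
Total head at well A: h = 226.44 m.
Δh = h(well H) − h(well A) = 229.74 − 226.44 = 3.30 m.
Vertical separation Δz = 204.32 − 168.64 = 35.68 m.
|i_v| = |Δh| / Δz = 3.30 / 35.68 = 0.0925.
Head is higher in the shallow piezometer, so vertical flow is downward (recharge condition).

|i_v| ≈ 0.0925; vertical flow is downward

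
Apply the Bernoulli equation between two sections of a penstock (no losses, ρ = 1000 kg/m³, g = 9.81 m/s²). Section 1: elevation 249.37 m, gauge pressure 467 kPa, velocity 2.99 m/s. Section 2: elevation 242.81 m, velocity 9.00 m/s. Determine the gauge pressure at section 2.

Pressure head at 1: ψ₁ = P₁/(ρg) = 467×1000 / (1000 × 9.81) = 47.60 m.
Velocity heads: v₁²/2g = 2.99²/19.62 = 0.456 m; v₂²/2g = 9.00²/19.62 = 4.128 m.
Total head H = z₁ + ψ₁ + v₁²/2g = 249.37 + 47.60 + 0.456 = 297.43 m.
ψ₂ = H − z₂ − v₂²/2g = 297.43 − 242.81 − 4.128 = 50.49 m.
P₂ = ρgψ₂ = 1000 × 9.81 × 50.49 ≈ 495 kPa.

P₂ ≈ 495 kPa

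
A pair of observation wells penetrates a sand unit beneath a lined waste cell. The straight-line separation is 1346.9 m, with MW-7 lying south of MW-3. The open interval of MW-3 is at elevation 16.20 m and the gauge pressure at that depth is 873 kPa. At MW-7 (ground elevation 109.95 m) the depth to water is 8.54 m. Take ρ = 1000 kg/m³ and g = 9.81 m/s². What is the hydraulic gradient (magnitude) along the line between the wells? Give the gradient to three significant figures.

Pressure head at MW-3: ψ = P/(ρg) = 873×1000 / (1000 × 9.81) = 88.99 m.
Total head at MW-3: h = z + ψ = 16.20 + 88.99 = 105.19 m.
Total head at MW-7: h = 109.95 − 8.54 = 101.41 m.
Head difference: h(MW-3) − h(MW-7) = 105.19 − 101.41 = 3.78 m.
Hydraulic gradient: i = |Δh| / L = 3.78 / 1346.9 = 0.00281.

i ≈ 0.00281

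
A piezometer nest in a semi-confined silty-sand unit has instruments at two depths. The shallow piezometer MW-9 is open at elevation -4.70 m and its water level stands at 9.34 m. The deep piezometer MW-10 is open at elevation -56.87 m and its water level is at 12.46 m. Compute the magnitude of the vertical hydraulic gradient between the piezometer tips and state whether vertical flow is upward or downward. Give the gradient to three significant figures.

Total head at MW-9: h = 9.34 m (water level in the standpipe).
Total head at MW-10: h = 12.46 m.
Δh = h(MW-9) − h(MW-10) = 9.34 − 12.46 = -3.12 m.
Vertical separation Δz = -4.70 − (-56.87) = 52.17 m.
|i_v| = |Δh| / Δz = 3.12 / 52.17 = 0.0598.
Head is higher in the deep piezometer, so vertical flow is upward (discharge condition).

|i_v| ≈ 0.0598; vertical flow is upward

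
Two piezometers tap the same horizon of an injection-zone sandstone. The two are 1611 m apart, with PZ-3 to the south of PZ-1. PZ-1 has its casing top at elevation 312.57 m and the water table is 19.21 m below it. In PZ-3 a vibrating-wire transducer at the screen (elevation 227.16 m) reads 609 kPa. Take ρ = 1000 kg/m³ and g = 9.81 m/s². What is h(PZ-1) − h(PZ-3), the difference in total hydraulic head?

Δh ≈ 4.12 m

Total head at PZ-1: h = 312.57 − 19.21 = 293.36 m.
Pressure head at PZ-3: ψ = P/(ρg) = 609×1000 / (1000 × 9.81) = 62.08 m.
Total head at PZ-3: h = z + ψ = 227.16 + 62.08 = 289.24 m.
Head difference: h(PZ-1) − h(PZ-3) = 293.36 − 289.24 = 4.12 m.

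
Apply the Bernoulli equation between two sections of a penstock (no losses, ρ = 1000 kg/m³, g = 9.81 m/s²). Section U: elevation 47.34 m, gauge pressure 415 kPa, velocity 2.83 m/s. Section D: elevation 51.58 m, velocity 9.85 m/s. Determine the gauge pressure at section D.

Pressure head at U: ψ₁ = P₁/(ρg) = 415×1000 / (1000 × 9.81) = 42.30 m.
Velocity heads: v₁²/2g = 2.83²/19.62 = 0.408 m; v₂²/2g = 9.85²/19.62 = 4.945 m.
Total head H = z₁ + ψ₁ + v₁²/2g = 47.34 + 42.30 + 0.408 = 90.05 m.
ψ₂ = H − z₂ − v₂²/2g = 90.05 − 51.58 − 4.945 = 33.52 m.
P₂ = ρgψ₂ = 1000 × 9.81 × 33.52 ≈ 329 kPa.

P₂ ≈ 329 kPa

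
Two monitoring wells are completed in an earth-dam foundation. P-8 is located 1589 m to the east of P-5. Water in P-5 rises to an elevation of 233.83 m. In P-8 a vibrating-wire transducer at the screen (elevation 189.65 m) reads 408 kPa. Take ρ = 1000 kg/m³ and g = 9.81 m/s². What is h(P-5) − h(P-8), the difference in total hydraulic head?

Total head at P-5: h = 233.83 m (water level in the piezometer is the total head).
Pressure head at P-8: ψ = P/(ρg) = 408×1000 / (1000 × 9.81) = 41.59 m.
Total head at P-8: h = z + ψ = 189.65 + 41.59 = 231.24 m.
Head difference: h(P-5) − h(P-8) = 233.83 − 231.24 = 2.59 m.

Δh ≈ 2.59 m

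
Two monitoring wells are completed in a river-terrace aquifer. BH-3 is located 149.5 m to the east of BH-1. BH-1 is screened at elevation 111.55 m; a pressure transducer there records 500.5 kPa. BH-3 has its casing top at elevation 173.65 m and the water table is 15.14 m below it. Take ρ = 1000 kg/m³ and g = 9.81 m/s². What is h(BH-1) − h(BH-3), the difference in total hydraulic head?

Pressure head at BH-1: ψ = P/(ρg) = 500.5×1000 / (1000 × 9.81) = 51.02 m.
Total head at BH-1: h = z + ψ = 111.55 + 51.02 = 162.57 m.
Total head at BH-3: h = 173.65 − 15.14 = 158.51 m.
Head difference: h(BH-1) − h(BH-3) = 162.57 − 158.51 = 4.06 m.

Δh ≈ 4.06 m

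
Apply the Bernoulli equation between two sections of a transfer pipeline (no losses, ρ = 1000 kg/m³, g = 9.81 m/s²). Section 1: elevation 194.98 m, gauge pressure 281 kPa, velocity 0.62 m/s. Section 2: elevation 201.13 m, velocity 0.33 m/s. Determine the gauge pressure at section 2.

P₂ ≈ 221 kPa

Pressure head at 1: ψ₁ = P₁/(ρg) = 281×1000 / (1000 × 9.81) = 28.64 m.
Velocity heads: v₁²/2g = 0.62²/19.62 = 0.020 m; v₂²/2g = 0.33²/19.62 = 0.006 m.
Total head H = z₁ + ψ₁ + v₁²/2g = 194.98 + 28.64 + 0.020 = 223.64 m.
ψ₂ = H − z₂ − v₂²/2g = 223.64 − 201.13 − 0.006 = 22.50 m.
P₂ = ρgψ₂ = 1000 × 9.81 × 22.50 ≈ 221 kPa.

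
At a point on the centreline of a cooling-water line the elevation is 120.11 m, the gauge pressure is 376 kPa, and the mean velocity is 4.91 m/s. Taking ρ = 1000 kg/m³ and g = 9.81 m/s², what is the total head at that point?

Pressure head ψ = P/(ρg) = 376×1000 / (1000 × 9.81) = 38.33 m.
Velocity head = v²/(2g) = 4.91² / (2 × 9.81) = 1.229 m.
h = z + ψ + v²/(2g) = 120.11 + 38.33 + 1.229 = 159.67 m.

h ≈ 159.67 m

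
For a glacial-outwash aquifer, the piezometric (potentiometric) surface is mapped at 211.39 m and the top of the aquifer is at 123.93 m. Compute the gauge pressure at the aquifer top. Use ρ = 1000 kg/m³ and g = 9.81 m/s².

Pressure head at the aquifer top: ψ = h − z = 211.39 − 123.93 = 87.46 m.
P = ρgψ = 1000 × 9.81 × 87.46 = 857983 Pa ≈ 858 kPa.

P ≈ 858 kPa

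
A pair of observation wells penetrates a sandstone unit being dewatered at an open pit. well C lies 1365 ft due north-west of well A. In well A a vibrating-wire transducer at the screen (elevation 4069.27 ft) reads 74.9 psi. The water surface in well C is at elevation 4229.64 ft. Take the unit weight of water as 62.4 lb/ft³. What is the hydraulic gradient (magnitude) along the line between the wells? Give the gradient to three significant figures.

Pressure head at well A: ψ = 144·P/γ = 144 × 74.9 / 62.4 = 172.85 ft.
Total head at well A: h = z + ψ = 4069.27 + 172.85 = 4242.12 ft.
Total head at well C: h = 4229.64 ft (water level in the piezometer is the total head).
Head difference: h(well A) − h(well C) = 4242.12 − 4229.64 = 12.48 ft.
Hydraulic gradient: i = |Δh| / L = 12.48 / 1365 = 0.00914.

i ≈ 0.00914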